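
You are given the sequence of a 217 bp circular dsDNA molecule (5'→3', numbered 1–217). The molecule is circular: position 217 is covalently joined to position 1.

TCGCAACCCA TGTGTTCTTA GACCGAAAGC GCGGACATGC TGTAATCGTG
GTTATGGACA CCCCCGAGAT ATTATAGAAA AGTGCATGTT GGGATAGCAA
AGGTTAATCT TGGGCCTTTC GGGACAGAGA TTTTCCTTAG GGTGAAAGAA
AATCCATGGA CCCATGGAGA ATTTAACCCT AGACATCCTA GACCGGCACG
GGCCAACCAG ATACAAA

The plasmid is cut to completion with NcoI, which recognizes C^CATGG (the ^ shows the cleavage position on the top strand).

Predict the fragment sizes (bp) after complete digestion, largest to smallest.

NcoI sites (CCATGG) start at positions 154, 162.
NcoI cuts after the first base of each site, so after positions 154, 162.
Circular molecule, 2 cuts → 2 fragments:
  155–162 → 8 bp
  163–217 then 1–154 → 55 + 154 = 209 bp
Sorted largest to smallest: 209, 8 bp.

209, 8 bp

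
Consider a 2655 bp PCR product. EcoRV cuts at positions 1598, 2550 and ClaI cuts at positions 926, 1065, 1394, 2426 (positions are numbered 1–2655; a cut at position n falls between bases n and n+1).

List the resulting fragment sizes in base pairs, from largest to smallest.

926, 828, 329, 204, 139, 124, 105 bp

Combined cut positions (sorted): 926, 1065, 1394, 1598, 2426, 2550.
Linear molecule, 6 cuts → 7 fragments:
  926 − 0 = 926 bp
  1065 − 926 = 139 bp
  1394 − 1065 = 329 bp
  1598 − 1394 = 204 bp
  2426 − 1598 = 828 bp
  2550 − 2426 = 124 bp
  2655 − 2550 = 105 bp
Sorted largest to smallest: 926, 828, 329, 204, 139, 124, 105 bp.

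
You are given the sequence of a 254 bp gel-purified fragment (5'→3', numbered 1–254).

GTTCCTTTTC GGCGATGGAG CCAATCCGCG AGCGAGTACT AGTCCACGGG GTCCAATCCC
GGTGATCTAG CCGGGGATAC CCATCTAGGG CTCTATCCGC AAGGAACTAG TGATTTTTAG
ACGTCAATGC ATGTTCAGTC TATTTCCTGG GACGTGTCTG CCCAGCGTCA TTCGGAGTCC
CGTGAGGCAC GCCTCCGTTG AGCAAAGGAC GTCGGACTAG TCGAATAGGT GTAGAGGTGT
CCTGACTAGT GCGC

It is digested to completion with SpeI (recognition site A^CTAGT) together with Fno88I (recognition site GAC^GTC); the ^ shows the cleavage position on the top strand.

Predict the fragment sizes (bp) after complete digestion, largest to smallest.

88, 68, 38, 29, 16, 9, 6 bp

SpeI sites (ACTAGT) start at positions 38, 106, 216, 245.
SpeI cuts after the first base of each site, so after positions 38, 106, 216, 245.
Fno88I sites (GACGTC) start at positions 120, 208.
Fno88I cuts after base 3 of each site, so after positions 122, 210.
Combined cut positions: 38, 106, 122, 210, 216, 245.
Linear molecule, 6 cuts → 7 fragments:
  1–38 → 38 bp
  39–106 → 68 bp
  107–122 → 16 bp
  123–210 → 88 bp
  211–216 → 6 bp
  217–245 → 29 bp
  246–254 → 9 bp
Sorted largest to smallest: 88, 68, 38, 29, 16, 9, 6 bp.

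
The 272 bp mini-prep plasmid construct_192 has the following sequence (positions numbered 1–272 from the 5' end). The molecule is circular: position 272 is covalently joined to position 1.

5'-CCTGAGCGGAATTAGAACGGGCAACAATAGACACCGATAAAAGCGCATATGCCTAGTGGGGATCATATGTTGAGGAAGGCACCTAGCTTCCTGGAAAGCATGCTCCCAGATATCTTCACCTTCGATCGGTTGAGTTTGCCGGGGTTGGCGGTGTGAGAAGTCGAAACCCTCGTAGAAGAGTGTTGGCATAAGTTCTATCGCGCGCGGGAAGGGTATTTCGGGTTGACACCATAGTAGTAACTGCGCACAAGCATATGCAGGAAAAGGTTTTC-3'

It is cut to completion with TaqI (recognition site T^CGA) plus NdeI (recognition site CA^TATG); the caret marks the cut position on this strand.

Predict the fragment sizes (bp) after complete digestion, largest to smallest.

92, 66, 57, 39, 18 bp

TaqI sites (TCGA) start at positions 122, 161.
TaqI cuts after the first base of each site, so after positions 122, 161.
NdeI sites (CATATG) start at positions 46, 64, 252.
NdeI cuts after base 2 of each site, so after positions 47, 65, 253.
Combined cut positions: 47, 65, 122, 161, 253.
Circular molecule, 5 cuts → 5 fragments:
  48–65 → 18 bp
  66–122 → 57 bp
  123–161 → 39 bp
  162–253 → 92 bp
  254–272 then 1–47 → 19 + 47 = 66 bp
Sorted largest to smallest: 92, 66, 57, 39, 18 bp.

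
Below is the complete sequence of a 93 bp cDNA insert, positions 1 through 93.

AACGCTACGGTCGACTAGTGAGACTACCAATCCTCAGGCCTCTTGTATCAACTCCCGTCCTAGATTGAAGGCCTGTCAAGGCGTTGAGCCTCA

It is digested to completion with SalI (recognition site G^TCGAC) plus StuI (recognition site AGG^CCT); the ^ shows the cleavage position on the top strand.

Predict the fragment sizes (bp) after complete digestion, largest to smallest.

33, 28, 22, 10 bp

The SalI site (GTCGAC) starts at position 10.
SalI cuts after the first base of each site, so after position 10.
StuI sites (AGGCCT) start at positions 36, 69.
StuI cuts after base 3 of each site, so after positions 38, 71.
Combined cut positions: 10, 38, 71.
Linear molecule, 3 cuts → 4 fragments:
  1–10 → 10 bp
  11–38 → 28 bp
  39–71 → 33 bp
  72–93 → 22 bp
Sorted largest to smallest: 33, 28, 22, 10 bp.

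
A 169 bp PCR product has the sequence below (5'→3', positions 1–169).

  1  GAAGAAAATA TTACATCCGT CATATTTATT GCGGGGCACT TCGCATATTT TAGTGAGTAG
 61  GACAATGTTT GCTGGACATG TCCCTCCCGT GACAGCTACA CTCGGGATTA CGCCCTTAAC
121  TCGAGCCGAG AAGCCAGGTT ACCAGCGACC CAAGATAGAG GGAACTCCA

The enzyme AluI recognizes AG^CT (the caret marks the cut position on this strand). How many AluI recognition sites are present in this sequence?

1

AGCT occurs starting at position 94.
AluI cuts at 1 site.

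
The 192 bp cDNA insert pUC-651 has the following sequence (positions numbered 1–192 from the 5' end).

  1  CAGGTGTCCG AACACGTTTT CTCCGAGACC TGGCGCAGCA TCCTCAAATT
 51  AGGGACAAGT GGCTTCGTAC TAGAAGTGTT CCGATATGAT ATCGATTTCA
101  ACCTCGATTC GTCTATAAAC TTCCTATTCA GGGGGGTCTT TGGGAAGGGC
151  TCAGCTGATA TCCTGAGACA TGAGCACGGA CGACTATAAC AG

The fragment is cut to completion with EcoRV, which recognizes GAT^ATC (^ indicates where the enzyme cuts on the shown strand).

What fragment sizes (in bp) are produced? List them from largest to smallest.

EcoRV sites (GATATC) start at positions 88, 157.
EcoRV cuts after base 3 of each site, so after positions 90, 159.
Linear molecule, 2 cuts → 3 fragments:
  1–90 → 90 bp
  91–159 → 69 bp
  160–192 → 33 bp
Sorted largest to smallest: 90, 69, 33 bp.

90, 69, 33 bp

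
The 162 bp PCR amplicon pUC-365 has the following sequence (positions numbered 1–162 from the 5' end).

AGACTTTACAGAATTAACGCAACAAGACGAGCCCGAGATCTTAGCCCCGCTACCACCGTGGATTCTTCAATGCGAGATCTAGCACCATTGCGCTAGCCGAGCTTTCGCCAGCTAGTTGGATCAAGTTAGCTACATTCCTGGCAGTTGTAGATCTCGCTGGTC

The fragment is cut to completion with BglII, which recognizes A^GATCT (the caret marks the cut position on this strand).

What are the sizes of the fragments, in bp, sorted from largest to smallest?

74, 39, 36, 13 bp

BglII sites (AGATCT) start at positions 36, 75, 149.
BglII cuts after the first base of each site, so after positions 36, 75, 149.
Linear molecule, 3 cuts → 4 fragments:
  1–36 → 36 bp
  37–75 → 39 bp
  76–149 → 74 bp
  150–162 → 13 bp
Sorted largest to smallest: 74, 39, 36, 13 bp.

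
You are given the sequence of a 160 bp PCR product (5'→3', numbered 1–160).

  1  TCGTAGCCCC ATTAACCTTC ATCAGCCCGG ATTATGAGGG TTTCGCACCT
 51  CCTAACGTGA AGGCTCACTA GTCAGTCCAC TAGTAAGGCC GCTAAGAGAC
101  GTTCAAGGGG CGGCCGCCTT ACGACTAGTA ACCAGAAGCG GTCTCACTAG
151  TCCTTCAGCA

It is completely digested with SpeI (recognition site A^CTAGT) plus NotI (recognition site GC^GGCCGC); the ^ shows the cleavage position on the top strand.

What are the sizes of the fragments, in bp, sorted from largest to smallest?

67, 32, 22, 14, 13, 12 bp

SpeI sites (ACTAGT) start at positions 67, 79, 124, 146.
SpeI cuts after the first base of each site, so after positions 67, 79, 124, 146.
The NotI site (GCGGCCGC) starts at position 110.
NotI cuts after base 2 of each site, so after position 111.
Combined cut positions: 67, 79, 111, 124, 146.
Linear molecule, 5 cuts → 6 fragments:
  1–67 → 67 bp
  68–79 → 12 bp
  80–111 → 32 bp
  112–124 → 13 bp
  125–146 → 22 bp
  147–160 → 14 bp
Sorted largest to smallest: 67, 32, 22, 14, 13, 12 bp.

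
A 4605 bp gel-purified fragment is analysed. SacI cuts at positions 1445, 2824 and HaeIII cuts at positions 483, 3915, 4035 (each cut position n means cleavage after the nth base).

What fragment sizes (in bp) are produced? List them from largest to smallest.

Combined cut positions (sorted): 483, 1445, 2824, 3915, 4035.
Linear molecule, 5 cuts → 6 fragments:
  483 − 0 = 483 bp
  1445 − 483 = 962 bp
  2824 − 1445 = 1379 bp
  3915 − 2824 = 1091 bp
  4035 − 3915 = 120 bp
  4605 − 4035 = 570 bp
Sorted largest to smallest: 1379, 1091, 962, 570, 483, 120 bp.

1379, 1091, 962, 570, 483, 120 bp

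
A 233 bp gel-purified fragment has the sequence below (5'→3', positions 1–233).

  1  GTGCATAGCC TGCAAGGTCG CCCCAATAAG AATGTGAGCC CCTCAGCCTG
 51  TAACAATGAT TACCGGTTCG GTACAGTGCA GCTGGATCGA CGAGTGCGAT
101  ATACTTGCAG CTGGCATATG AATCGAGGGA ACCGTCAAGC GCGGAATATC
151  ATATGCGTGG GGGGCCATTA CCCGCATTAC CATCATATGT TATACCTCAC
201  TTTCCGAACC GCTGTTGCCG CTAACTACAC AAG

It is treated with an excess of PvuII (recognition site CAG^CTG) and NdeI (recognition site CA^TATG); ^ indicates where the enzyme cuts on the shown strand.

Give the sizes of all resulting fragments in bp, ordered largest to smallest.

81, 48, 35, 34, 29, 6 bp

PvuII sites (CAGCTG) start at positions 79, 108.
PvuII cuts after base 3 of each site, so after positions 81, 110.
NdeI sites (CATATG) start at positions 115, 150, 184.
NdeI cuts after base 2 of each site, so after positions 116, 151, 185.
Combined cut positions: 81, 110, 116, 151, 185.
Linear molecule, 5 cuts → 6 fragments:
  1–81 → 81 bp
  82–110 → 29 bp
  111–116 → 6 bp
  117–151 → 35 bp
  152–185 → 34 bp
  186–233 → 48 bp
Sorted largest to smallest: 81, 48, 35, 34, 29, 6 bp.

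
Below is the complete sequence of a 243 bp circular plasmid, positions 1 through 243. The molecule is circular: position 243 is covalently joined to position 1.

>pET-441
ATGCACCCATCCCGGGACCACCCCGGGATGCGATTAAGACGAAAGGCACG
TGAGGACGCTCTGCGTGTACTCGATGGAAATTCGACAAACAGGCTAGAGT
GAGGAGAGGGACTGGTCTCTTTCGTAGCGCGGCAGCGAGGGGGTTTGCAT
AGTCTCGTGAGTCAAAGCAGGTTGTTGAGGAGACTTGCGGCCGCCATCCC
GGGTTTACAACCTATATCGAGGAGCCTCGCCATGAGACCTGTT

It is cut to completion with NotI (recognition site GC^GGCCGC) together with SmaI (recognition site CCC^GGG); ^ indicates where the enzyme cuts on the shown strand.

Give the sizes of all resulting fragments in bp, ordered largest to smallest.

The NotI site (GCGGCCGC) starts at position 187.
NotI cuts after base 2 of each site, so after position 188.
SmaI sites (CCCGGG) start at positions 11, 22, 198.
SmaI cuts after base 3 of each site, so after positions 13, 24, 200.
Combined cut positions: 13, 24, 188, 200.
Circular molecule, 4 cuts → 4 fragments:
  14–24 → 11 bp
  25–188 → 164 bp
  189–200 → 12 bp
  201–243 then 1–13 → 43 + 13 = 56 bp
Sorted largest to smallest: 164, 56, 12, 11 bp.

164, 56, 12, 11 bp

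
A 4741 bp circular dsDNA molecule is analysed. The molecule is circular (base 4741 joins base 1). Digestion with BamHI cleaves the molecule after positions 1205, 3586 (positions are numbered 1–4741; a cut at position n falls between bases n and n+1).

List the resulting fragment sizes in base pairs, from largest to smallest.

Circular molecule, 2 cuts → 2 fragments:
  3586 − 1205 = 2381 bp
  wrap: 4741 − 3586 + 1205 = 2360 bp
Sorted largest to smallest: 2381, 2360 bp.

2381, 2360 bp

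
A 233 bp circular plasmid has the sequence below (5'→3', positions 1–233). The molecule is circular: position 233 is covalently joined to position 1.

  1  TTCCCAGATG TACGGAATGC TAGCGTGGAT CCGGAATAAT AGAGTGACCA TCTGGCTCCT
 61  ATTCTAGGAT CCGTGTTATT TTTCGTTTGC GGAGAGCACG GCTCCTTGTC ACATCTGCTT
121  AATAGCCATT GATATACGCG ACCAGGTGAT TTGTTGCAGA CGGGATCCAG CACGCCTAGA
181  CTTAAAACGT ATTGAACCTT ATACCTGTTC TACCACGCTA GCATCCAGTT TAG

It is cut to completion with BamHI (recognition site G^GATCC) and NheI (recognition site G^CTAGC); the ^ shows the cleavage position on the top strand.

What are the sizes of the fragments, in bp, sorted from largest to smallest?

BamHI sites (GGATCC) start at positions 27, 67, 163.
BamHI cuts after the first base of each site, so after positions 27, 67, 163.
NheI sites (GCTAGC) start at positions 19, 217.
NheI cuts after the first base of each site, so after positions 19, 217.
Combined cut positions: 19, 27, 67, 163, 217.
Circular molecule, 5 cuts → 5 fragments:
  20–27 → 8 bp
  28–67 → 40 bp
  68–163 → 96 bp
  164–217 → 54 bp
  218–233 then 1–19 → 16 + 19 = 35 bp
Sorted largest to smallest: 96, 54, 40, 35, 8 bp.

96, 54, 40, 35, 8 bp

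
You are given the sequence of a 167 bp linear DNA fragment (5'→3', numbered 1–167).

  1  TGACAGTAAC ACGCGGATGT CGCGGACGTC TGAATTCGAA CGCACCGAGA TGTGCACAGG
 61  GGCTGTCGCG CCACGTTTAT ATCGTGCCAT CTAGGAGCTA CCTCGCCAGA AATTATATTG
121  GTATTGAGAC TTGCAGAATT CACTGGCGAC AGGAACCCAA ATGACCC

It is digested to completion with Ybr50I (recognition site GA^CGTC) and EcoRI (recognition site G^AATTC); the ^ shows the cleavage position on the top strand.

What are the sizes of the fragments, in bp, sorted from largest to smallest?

104, 31, 26, 6 bp

The Ybr50I site (GACGTC) starts at position 25.
Ybr50I cuts after base 2 of each site, so after position 26.
EcoRI sites (GAATTC) start at positions 32, 136.
EcoRI cuts after the first base of each site, so after positions 32, 136.
Combined cut positions: 26, 32, 136.
Linear molecule, 3 cuts → 4 fragments:
  1–26 → 26 bp
  27–32 → 6 bp
  33–136 → 104 bp
  137–167 → 31 bp
Sorted largest to smallest: 104, 31, 26, 6 bp.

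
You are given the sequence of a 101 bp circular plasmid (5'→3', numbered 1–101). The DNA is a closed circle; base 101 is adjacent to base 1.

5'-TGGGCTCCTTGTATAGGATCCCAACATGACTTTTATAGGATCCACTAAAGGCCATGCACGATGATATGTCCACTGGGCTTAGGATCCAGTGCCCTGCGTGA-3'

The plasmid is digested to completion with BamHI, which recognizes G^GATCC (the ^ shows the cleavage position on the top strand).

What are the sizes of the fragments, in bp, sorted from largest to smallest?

BamHI sites (GGATCC) start at positions 16, 38, 82.
BamHI cuts after the first base of each site, so after positions 16, 38, 82.
Circular molecule, 3 cuts → 3 fragments:
  17–38 → 22 bp
  39–82 → 44 bp
  83–101 then 1–16 → 19 + 16 = 35 bp
Sorted largest to smallest: 44, 35, 22 bp.

44, 35, 22 bp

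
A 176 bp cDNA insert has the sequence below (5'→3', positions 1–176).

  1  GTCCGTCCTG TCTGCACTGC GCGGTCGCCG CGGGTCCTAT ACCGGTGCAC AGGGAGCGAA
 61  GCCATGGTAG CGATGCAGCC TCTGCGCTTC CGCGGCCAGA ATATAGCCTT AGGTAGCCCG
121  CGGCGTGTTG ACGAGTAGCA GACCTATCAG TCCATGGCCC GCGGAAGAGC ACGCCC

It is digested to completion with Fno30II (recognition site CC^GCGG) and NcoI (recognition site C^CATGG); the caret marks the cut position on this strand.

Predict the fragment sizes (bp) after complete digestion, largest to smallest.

33, 33, 29, 29, 28, 16, 8 bp

Fno30II sites (CCGCGG) start at positions 28, 90, 118, 159.
Fno30II cuts after base 2 of each site, so after positions 29, 91, 119, 160.
NcoI sites (CCATGG) start at positions 62, 152.
NcoI cuts after the first base of each site, so after positions 62, 152.
Combined cut positions: 29, 62, 91, 119, 152, 160.
Linear molecule, 6 cuts → 7 fragments:
  1–29 → 29 bp
  30–62 → 33 bp
  63–91 → 29 bp
  92–119 → 28 bp
  120–152 → 33 bp
  153–160 → 8 bp
  161–176 → 16 bp
Sorted largest to smallest: 33, 33, 29, 29, 28, 16, 8 bp.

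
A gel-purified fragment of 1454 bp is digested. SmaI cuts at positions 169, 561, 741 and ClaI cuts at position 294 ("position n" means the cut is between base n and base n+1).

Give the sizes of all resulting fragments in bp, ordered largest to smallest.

Combined cut positions (sorted): 169, 294, 561, 741.
Linear molecule, 4 cuts → 5 fragments:
  169 − 0 = 169 bp
  294 − 169 = 125 bp
  561 − 294 = 267 bp
  741 − 561 = 180 bp
  1454 − 741 = 713 bp
Sorted largest to smallest: 713, 267, 180, 169, 125 bp.

713, 267, 180, 169, 125 bp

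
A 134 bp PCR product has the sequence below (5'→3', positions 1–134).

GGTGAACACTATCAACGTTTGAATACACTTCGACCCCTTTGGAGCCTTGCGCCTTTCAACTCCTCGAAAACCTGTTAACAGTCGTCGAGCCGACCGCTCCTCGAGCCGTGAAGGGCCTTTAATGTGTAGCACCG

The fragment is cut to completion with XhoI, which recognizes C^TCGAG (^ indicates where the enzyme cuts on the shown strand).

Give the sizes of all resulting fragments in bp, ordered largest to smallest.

100, 34 bp

The XhoI site (CTCGAG) starts at position 100.
XhoI cuts after the first base of each site, so after position 100.
Linear molecule, 1 cut → 2 fragments:
  1–100 → 100 bp
  101–134 → 34 bp
Sorted largest to smallest: 100, 34 bp.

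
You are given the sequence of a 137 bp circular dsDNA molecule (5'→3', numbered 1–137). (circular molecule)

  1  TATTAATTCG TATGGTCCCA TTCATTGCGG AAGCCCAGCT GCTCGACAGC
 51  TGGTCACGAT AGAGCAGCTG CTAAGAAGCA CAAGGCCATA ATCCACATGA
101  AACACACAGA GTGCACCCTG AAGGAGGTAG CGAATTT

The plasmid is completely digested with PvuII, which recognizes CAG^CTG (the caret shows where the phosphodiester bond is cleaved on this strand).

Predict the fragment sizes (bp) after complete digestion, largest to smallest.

PvuII sites (CAGCTG) start at positions 36, 47, 65.
PvuII cuts after base 3 of each site, so after positions 38, 49, 67.
Circular molecule, 3 cuts → 3 fragments:
  39–49 → 11 bp
  50–67 → 18 bp
  68–137 then 1–38 → 70 + 38 = 108 bp
Sorted largest to smallest: 108, 18, 11 bp.

108, 18, 11 bp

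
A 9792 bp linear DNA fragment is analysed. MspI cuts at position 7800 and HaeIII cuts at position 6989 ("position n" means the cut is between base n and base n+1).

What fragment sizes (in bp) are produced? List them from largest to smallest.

Combined cut positions (sorted): 6989, 7800.
Linear molecule, 2 cuts → 3 fragments:
  6989 − 0 = 6989 bp
  7800 − 6989 = 811 bp
  9792 − 7800 = 1992 bp
Sorted largest to smallest: 6989, 1992, 811 bp.

6989, 1992, 811 bp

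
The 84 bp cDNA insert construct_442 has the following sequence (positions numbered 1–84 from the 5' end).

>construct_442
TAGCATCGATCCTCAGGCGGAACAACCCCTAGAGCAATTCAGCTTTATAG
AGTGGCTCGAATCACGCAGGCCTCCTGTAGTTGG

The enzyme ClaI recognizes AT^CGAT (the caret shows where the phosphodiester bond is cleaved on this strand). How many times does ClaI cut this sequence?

1

ATCGAT occurs starting at position 5.
ClaI cuts at 1 site.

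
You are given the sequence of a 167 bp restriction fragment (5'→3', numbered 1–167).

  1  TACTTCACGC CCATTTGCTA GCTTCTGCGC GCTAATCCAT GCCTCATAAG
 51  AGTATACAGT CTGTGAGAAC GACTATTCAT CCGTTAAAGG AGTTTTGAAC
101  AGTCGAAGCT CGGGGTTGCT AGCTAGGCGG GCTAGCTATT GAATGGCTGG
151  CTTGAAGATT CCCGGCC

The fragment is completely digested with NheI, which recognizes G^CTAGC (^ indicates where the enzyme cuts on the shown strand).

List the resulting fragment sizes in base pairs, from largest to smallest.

NheI sites (GCTAGC) start at positions 17, 118, 131.
NheI cuts after the first base of each site, so after positions 17, 118, 131.
Linear molecule, 3 cuts → 4 fragments:
  1–17 → 17 bp
  18–118 → 101 bp
  119–131 → 13 bp
  132–167 → 36 bp
Sorted largest to smallest: 101, 36, 17, 13 bp.

101, 36, 17, 13 bp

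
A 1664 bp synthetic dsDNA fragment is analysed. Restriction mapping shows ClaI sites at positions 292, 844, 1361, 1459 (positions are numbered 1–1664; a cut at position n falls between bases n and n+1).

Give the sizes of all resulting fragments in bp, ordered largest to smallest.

552, 517, 292, 205, 98 bp

Linear molecule, 4 cuts → 5 fragments:
  292 − 0 = 292 bp
  844 − 292 = 552 bp
  1361 − 844 = 517 bp
  1459 − 1361 = 98 bp
  1664 − 1459 = 205 bp
Sorted largest to smallest: 552, 517, 292, 205, 98 bp.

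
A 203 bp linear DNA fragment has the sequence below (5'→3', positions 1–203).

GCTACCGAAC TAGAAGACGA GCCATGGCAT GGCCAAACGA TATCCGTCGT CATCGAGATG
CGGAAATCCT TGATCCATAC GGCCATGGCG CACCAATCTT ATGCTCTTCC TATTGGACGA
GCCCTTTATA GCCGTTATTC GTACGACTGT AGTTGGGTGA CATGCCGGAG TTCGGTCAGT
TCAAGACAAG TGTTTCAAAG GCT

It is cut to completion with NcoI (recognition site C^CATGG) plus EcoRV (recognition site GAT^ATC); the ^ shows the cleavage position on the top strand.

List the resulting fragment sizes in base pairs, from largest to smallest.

120, 42, 22, 19 bp

NcoI sites (CCATGG) start at positions 22, 83.
NcoI cuts after the first base of each site, so after positions 22, 83.
The EcoRV site (GATATC) starts at position 39.
EcoRV cuts after base 3 of each site, so after position 41.
Combined cut positions: 22, 41, 83.
Linear molecule, 3 cuts → 4 fragments:
  1–22 → 22 bp
  23–41 → 19 bp
  42–83 → 42 bp
  84–203 → 120 bp
Sorted largest to smallest: 120, 42, 22, 19 bp.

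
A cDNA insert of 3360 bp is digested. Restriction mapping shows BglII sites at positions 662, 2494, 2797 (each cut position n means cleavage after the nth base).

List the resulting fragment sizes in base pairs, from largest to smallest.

1832, 662, 563, 303 bp

Linear molecule, 3 cuts → 4 fragments:
  662 − 0 = 662 bp
  2494 − 662 = 1832 bp
  2797 − 2494 = 303 bp
  3360 − 2797 = 563 bp
Sorted largest to smallest: 1832, 662, 563, 303 bp.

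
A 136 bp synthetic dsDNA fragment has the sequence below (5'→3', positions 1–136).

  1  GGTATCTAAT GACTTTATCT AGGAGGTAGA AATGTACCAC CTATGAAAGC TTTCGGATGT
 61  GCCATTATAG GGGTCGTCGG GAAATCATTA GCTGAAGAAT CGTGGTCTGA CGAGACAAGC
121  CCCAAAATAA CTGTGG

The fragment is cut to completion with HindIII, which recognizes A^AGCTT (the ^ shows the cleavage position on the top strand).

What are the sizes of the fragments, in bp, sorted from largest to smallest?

The HindIII site (AAGCTT) starts at position 47.
HindIII cuts after the first base of each site, so after position 47.
Linear molecule, 1 cut → 2 fragments:
  1–47 → 47 bp
  48–136 → 89 bp
Sorted largest to smallest: 89, 47 bp.

89, 47 bp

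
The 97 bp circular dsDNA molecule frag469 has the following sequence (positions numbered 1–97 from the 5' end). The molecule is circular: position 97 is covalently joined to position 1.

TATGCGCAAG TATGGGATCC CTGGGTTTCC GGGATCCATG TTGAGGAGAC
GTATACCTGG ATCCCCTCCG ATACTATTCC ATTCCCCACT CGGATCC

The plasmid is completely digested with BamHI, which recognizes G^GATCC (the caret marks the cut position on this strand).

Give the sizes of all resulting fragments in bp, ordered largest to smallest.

BamHI sites (GGATCC) start at positions 15, 32, 59, 92.
BamHI cuts after the first base of each site, so after positions 15, 32, 59, 92.
Circular molecule, 4 cuts → 4 fragments:
  16–32 → 17 bp
  33–59 → 27 bp
  60–92 → 33 bp
  93–97 then 1–15 → 5 + 15 = 20 bp
Sorted largest to smallest: 33, 27, 20, 17 bp.

33, 27, 20, 17 bp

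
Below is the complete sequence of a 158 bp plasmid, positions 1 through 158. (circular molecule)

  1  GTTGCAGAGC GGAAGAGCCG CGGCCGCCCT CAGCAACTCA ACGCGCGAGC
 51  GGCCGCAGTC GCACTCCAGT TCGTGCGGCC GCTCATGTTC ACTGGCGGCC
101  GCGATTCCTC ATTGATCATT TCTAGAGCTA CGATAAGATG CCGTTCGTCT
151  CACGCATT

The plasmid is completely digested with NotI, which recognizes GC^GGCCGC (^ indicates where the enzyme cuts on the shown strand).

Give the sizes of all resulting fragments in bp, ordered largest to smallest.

NotI sites (GCGGCCGC) start at positions 20, 49, 75, 95.
NotI cuts after base 2 of each site, so after positions 21, 50, 76, 96.
Circular molecule, 4 cuts → 4 fragments:
  22–50 → 29 bp
  51–76 → 26 bp
  77–96 → 20 bp
  97–158 then 1–21 → 62 + 21 = 83 bp
Sorted largest to smallest: 83, 29, 26, 20 bp.

83, 29, 26, 20 bp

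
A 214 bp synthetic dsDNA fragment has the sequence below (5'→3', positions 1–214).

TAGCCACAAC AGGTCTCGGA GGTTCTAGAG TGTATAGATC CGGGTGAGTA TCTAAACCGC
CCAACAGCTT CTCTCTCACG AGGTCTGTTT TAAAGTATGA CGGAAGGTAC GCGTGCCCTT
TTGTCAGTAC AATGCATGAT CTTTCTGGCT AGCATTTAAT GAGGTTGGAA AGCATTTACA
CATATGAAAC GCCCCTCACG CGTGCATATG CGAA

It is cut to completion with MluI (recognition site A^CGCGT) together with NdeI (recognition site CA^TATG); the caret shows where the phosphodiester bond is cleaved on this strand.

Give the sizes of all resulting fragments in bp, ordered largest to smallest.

MluI sites (ACGCGT) start at positions 109, 198.
MluI cuts after the first base of each site, so after positions 109, 198.
NdeI sites (CATATG) start at positions 181, 205.
NdeI cuts after base 2 of each site, so after positions 182, 206.
Combined cut positions: 109, 182, 198, 206.
Linear molecule, 4 cuts → 5 fragments:
  1–109 → 109 bp
  110–182 → 73 bp
  183–198 → 16 bp
  199–206 → 8 bp
  207–214 → 8 bp
Sorted largest to smallest: 109, 73, 16, 8, 8 bp.

109, 73, 16, 8, 8 bp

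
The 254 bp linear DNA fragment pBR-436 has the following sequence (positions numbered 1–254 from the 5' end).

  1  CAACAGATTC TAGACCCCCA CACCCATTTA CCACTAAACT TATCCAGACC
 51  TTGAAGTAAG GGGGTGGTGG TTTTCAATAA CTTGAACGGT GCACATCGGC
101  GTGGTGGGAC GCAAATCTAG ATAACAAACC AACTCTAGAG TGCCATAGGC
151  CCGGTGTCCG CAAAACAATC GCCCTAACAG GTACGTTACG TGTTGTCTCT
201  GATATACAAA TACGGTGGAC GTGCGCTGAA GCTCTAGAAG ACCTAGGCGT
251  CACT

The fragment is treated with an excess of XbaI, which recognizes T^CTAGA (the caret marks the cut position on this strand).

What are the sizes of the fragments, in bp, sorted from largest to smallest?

107, 99, 21, 18, 9 bp

XbaI sites (TCTAGA) start at positions 9, 116, 134, 233.
XbaI cuts after the first base of each site, so after positions 9, 116, 134, 233.
Linear molecule, 4 cuts → 5 fragments:
  1–9 → 9 bp
  10–116 → 107 bp
  117–134 → 18 bp
  135–233 → 99 bp
  234–254 → 21 bp
Sorted largest to smallest: 107, 99, 21, 18, 9 bp.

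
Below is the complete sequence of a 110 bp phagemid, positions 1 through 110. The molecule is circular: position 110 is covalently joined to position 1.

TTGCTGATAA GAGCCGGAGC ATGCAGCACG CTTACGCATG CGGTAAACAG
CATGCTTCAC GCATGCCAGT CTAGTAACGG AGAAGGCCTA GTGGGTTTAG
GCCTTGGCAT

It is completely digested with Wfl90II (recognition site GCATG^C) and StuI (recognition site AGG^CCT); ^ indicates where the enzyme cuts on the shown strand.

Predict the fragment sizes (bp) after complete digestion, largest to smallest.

Wfl90II sites (GCATGC) start at positions 19, 36, 50, 61.
Wfl90II cuts after base 5 of each site (before the last base), so after positions 23, 40, 54, 65.
StuI sites (AGGCCT) start at positions 84, 99.
StuI cuts after base 3 of each site, so after positions 86, 101.
Combined cut positions: 23, 40, 54, 65, 86, 101.
Circular molecule, 6 cuts → 6 fragments:
  24–40 → 17 bp
  41–54 → 14 bp
  55–65 → 11 bp
  66–86 → 21 bp
  87–101 → 15 bp
  102–110 then 1–23 → 9 + 23 = 32 bp
Sorted largest to smallest: 32, 21, 17, 15, 14, 11 bp.

32, 21, 17, 15, 14, 11 bp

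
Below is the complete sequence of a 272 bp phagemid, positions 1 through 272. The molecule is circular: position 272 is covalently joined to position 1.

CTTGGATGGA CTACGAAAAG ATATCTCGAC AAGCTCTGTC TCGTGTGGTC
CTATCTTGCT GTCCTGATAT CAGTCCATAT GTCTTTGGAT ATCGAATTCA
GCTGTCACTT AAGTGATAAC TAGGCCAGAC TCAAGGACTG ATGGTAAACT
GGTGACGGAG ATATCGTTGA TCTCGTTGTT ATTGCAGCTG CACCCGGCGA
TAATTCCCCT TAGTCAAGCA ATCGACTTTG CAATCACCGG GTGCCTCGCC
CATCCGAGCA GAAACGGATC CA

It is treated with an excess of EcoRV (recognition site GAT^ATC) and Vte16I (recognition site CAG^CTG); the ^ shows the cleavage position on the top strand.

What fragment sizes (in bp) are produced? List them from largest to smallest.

107, 61, 46, 25, 22, 11 bp

EcoRV sites (GATATC) start at positions 20, 66, 88, 160.
EcoRV cuts after base 3 of each site, so after positions 22, 68, 90, 162.
Vte16I sites (CAGCTG) start at positions 99, 185.
Vte16I cuts after base 3 of each site, so after positions 101, 187.
Combined cut positions: 22, 68, 90, 101, 162, 187.
Circular molecule, 6 cuts → 6 fragments:
  23–68 → 46 bp
  69–90 → 22 bp
  91–101 → 11 bp
  102–162 → 61 bp
  163–187 → 25 bp
  188–272 then 1–22 → 85 + 22 = 107 bp
Sorted largest to smallest: 107, 61, 46, 25, 22, 11 bp.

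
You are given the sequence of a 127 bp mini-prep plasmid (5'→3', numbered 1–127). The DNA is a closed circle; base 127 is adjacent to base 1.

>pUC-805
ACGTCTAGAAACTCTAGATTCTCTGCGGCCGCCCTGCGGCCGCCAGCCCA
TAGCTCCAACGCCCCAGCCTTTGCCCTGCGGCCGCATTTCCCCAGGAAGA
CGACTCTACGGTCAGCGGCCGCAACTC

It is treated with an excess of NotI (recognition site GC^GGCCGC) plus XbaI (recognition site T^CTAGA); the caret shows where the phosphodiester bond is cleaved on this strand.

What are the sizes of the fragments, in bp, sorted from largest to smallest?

NotI sites (GCGGCCGC) start at positions 25, 36, 78, 115.
NotI cuts after base 2 of each site, so after positions 26, 37, 79, 116.
XbaI sites (TCTAGA) start at positions 4, 13.
XbaI cuts after the first base of each site, so after positions 4, 13.
Combined cut positions: 4, 13, 26, 37, 79, 116.
Circular molecule, 6 cuts → 6 fragments:
  5–13 → 9 bp
  14–26 → 13 bp
  27–37 → 11 bp
  38–79 → 42 bp
  80–116 → 37 bp
  117–127 then 1–4 → 11 + 4 = 15 bp
Sorted largest to smallest: 42, 37, 15, 13, 11, 9 bp.

42, 37, 15, 13, 11, 9 bp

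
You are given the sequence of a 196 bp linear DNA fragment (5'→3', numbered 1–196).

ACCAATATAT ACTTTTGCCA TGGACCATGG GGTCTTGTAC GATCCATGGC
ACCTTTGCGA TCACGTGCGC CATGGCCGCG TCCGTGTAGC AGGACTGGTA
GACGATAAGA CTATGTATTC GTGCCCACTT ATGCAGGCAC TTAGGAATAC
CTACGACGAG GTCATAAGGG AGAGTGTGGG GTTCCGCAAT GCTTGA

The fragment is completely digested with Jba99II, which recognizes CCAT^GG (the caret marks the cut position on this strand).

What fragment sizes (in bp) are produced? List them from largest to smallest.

123, 26, 21, 19, 7 bp

Jba99II sites (CCATGG) start at positions 18, 25, 44, 70.
Jba99II cuts after base 4 of each site, so after positions 21, 28, 47, 73.
Linear molecule, 4 cuts → 5 fragments:
  1–21 → 21 bp
  22–28 → 7 bp
  29–47 → 19 bp
  48–73 → 26 bp
  74–196 → 123 bp
Sorted largest to smallest: 123, 26, 21, 19, 7 bp.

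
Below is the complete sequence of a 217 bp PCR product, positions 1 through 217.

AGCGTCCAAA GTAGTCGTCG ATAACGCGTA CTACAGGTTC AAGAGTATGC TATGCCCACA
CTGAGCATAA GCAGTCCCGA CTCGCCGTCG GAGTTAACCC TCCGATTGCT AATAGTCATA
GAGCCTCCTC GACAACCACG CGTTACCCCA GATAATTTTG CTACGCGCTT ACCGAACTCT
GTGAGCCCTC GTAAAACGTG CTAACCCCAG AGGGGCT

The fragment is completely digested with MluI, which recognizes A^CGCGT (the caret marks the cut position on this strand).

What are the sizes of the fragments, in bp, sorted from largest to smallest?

MluI sites (ACGCGT) start at positions 24, 138.
MluI cuts after the first base of each site, so after positions 24, 138.
Linear molecule, 2 cuts → 3 fragments:
  1–24 → 24 bp
  25–138 → 114 bp
  139–217 → 79 bp
Sorted largest to smallest: 114, 79, 24 bp.

114, 79, 24 bp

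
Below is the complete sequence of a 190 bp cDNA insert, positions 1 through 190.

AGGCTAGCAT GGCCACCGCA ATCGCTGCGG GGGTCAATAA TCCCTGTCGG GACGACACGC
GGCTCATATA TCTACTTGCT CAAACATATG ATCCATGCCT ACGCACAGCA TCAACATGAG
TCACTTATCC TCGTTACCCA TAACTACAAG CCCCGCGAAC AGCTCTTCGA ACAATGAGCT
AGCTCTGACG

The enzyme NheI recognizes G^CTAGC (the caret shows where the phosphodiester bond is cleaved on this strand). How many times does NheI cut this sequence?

GCTAGC occurs starting at positions 3, 178.
NheI cuts at 2 sites.

2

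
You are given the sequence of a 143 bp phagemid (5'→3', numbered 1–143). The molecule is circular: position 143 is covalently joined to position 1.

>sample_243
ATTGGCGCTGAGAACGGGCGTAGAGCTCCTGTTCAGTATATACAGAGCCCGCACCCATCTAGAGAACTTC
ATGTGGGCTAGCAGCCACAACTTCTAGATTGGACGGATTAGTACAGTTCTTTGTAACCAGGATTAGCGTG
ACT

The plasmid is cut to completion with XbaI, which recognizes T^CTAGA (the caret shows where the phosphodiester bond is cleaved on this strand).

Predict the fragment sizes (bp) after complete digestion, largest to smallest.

XbaI sites (TCTAGA) start at positions 58, 93.
XbaI cuts after the first base of each site, so after positions 58, 93.
Circular molecule, 2 cuts → 2 fragments:
  59–93 → 35 bp
  94–143 then 1–58 → 50 + 58 = 108 bp
Sorted largest to smallest: 108, 35 bp.

108, 35 bp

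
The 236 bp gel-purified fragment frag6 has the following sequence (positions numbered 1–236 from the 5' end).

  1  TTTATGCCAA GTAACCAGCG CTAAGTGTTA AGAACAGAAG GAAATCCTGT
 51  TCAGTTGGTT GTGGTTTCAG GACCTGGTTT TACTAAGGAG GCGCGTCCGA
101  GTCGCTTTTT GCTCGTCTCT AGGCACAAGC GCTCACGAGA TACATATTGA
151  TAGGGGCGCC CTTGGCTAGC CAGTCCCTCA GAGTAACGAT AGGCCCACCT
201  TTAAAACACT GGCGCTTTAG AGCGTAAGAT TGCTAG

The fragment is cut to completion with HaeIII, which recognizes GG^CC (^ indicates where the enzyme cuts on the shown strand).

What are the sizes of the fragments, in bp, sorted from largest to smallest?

193, 43 bp

The HaeIII site (GGCC) starts at position 192.
HaeIII cuts after base 2 of each site, so after position 193.
Linear molecule, 1 cut → 2 fragments:
  1–193 → 193 bp
  194–236 → 43 bp
Sorted largest to smallest: 193, 43 bp.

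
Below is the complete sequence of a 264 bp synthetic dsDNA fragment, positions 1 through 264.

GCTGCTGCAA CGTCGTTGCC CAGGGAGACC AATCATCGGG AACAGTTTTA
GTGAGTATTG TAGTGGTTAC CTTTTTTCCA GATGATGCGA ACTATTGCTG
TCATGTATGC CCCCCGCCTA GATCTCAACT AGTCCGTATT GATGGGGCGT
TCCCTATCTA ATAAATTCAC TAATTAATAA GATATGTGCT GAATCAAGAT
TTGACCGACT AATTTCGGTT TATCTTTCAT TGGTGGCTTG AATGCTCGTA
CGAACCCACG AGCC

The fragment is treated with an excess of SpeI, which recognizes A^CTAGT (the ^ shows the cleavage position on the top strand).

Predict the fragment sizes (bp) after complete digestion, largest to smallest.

136, 128 bp

The SpeI site (ACTAGT) starts at position 128.
SpeI cuts after the first base of each site, so after position 128.
Linear molecule, 1 cut → 2 fragments:
  1–128 → 128 bp
  129–264 → 136 bp
Sorted largest to smallest: 136, 128 bp.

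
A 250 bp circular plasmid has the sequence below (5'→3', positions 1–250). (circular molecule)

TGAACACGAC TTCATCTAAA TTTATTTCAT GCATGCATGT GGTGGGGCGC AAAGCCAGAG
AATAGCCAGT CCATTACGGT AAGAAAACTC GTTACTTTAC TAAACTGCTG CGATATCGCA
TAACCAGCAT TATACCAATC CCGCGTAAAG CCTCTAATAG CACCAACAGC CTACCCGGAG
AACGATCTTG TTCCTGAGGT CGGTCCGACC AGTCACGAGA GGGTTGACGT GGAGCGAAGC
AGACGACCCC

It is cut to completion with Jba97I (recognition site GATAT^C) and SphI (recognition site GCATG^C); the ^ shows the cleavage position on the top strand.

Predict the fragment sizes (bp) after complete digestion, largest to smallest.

The Jba97I site (GATATC) starts at position 112.
Jba97I cuts after base 5 of each site (before the last base), so after position 116.
The SphI site (GCATGC) starts at position 31.
SphI cuts after base 5 of each site (before the last base), so after position 35.
Combined cut positions: 35, 116.
Circular molecule, 2 cuts → 2 fragments:
  36–116 → 81 bp
  117–250 then 1–35 → 134 + 35 = 169 bp
Sorted largest to smallest: 169, 81 bp.

169, 81 bp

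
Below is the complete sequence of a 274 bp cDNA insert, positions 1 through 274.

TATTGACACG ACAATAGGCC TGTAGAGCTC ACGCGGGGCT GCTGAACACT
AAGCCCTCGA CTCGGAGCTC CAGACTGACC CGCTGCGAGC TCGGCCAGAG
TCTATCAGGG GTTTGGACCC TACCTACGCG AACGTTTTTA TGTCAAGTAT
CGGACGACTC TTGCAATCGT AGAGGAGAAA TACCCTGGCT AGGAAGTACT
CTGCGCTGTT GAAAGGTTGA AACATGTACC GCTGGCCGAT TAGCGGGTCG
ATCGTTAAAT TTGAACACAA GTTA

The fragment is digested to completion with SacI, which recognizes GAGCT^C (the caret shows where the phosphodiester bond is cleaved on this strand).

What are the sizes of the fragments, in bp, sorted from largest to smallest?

183, 40, 29, 22 bp

SacI sites (GAGCTC) start at positions 25, 65, 87.
SacI cuts after base 5 of each site (before the last base), so after positions 29, 69, 91.
Linear molecule, 3 cuts → 4 fragments:
  1–29 → 29 bp
  30–69 → 40 bp
  70–91 → 22 bp
  92–274 → 183 bp
Sorted largest to smallest: 183, 40, 29, 22 bp.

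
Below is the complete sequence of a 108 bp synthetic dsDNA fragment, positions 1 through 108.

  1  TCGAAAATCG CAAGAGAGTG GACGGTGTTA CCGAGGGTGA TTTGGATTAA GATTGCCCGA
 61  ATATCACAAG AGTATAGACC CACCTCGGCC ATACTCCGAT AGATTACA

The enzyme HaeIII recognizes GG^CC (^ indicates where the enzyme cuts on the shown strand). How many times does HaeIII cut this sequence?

1

GGCC occurs starting at position 87.
HaeIII cuts at 1 site.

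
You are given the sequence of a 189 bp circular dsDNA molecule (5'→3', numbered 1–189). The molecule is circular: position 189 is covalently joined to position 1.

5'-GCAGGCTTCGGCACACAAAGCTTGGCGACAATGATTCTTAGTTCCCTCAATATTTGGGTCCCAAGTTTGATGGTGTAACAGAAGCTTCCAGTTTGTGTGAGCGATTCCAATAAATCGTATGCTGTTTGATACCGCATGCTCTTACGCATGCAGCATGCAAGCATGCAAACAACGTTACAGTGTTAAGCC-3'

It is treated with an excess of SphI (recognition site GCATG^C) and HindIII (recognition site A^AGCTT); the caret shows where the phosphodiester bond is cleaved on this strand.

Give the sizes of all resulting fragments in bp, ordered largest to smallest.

64, 56, 42, 12, 8, 7 bp

SphI sites (GCATGC) start at positions 134, 146, 153, 161.
SphI cuts after base 5 of each site (before the last base), so after positions 138, 150, 157, 165.
HindIII sites (AAGCTT) start at positions 18, 82.
HindIII cuts after the first base of each site, so after positions 18, 82.
Combined cut positions: 18, 82, 138, 150, 157, 165.
Circular molecule, 6 cuts → 6 fragments:
  19–82 → 64 bp
  83–138 → 56 bp
  139–150 → 12 bp
  151–157 → 7 bp
  158–165 → 8 bp
  166–189 then 1–18 → 24 + 18 = 42 bp
Sorted largest to smallest: 64, 56, 42, 12, 8, 7 bp.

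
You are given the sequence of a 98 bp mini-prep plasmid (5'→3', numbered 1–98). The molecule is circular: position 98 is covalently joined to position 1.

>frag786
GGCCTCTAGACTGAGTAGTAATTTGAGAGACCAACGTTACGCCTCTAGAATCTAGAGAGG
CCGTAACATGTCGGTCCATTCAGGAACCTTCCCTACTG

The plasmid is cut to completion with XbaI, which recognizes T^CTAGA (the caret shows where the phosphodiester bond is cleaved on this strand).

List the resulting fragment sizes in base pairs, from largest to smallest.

XbaI sites (TCTAGA) start at positions 5, 44, 51.
XbaI cuts after the first base of each site, so after positions 5, 44, 51.
Circular molecule, 3 cuts → 3 fragments:
  6–44 → 39 bp
  45–51 → 7 bp
  52–98 then 1–5 → 47 + 5 = 52 bp
Sorted largest to smallest: 52, 39, 7 bp.

52, 39, 7 bp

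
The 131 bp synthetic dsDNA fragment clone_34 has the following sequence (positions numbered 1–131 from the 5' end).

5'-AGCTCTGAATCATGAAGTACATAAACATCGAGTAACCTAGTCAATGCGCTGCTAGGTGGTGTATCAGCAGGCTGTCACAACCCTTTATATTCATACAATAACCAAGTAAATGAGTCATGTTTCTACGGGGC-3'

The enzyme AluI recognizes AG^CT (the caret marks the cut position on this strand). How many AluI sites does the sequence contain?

AGCT occurs starting at position 1.
AluI cuts at 1 site.

1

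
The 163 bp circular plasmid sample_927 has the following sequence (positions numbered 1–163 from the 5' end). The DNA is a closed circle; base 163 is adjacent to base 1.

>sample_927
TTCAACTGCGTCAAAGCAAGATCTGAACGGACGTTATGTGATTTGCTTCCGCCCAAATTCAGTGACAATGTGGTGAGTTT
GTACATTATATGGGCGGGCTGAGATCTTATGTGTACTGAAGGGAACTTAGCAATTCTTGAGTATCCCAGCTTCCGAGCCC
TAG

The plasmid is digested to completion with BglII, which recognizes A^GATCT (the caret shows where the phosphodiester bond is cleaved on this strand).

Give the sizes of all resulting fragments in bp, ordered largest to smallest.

83, 80 bp

BglII sites (AGATCT) start at positions 19, 102.
BglII cuts after the first base of each site, so after positions 19, 102.
Circular molecule, 2 cuts → 2 fragments:
  20–102 → 83 bp
  103–163 then 1–19 → 61 + 19 = 80 bp
Sorted largest to smallest: 83, 80 bp.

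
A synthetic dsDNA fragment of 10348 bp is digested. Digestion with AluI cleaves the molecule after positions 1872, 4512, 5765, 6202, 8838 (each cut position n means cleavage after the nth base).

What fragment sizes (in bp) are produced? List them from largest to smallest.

Linear molecule, 5 cuts → 6 fragments:
  1872 − 0 = 1872 bp
  4512 − 1872 = 2640 bp
  5765 − 4512 = 1253 bp
  6202 − 5765 = 437 bp
  8838 − 6202 = 2636 bp
  10348 − 8838 = 1510 bp
Sorted largest to smallest: 2640, 2636, 1872, 1510, 1253, 437 bp.

2640, 2636, 1872, 1510, 1253, 437 bp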